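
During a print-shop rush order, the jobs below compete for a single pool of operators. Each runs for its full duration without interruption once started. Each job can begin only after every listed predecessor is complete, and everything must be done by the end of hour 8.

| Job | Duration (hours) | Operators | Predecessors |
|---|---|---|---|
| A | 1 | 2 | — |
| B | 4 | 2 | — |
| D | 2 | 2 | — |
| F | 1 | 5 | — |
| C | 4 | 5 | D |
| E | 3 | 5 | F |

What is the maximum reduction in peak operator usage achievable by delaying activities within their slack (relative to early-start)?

Early-start peak: h1:11  h2:9  h3:12  h4:12  h5:5  h6:5  h7:0  h8:0 ⇒ 12.
Leveled (A@1, B@4, D@2, F@1, C@5, E@2): h1:7  h2:7  h3:7  h4:7  h5:7  h6:7  h7:7  h8:5 ⇒ 7.
Reduction 12 − 7 = 5.

5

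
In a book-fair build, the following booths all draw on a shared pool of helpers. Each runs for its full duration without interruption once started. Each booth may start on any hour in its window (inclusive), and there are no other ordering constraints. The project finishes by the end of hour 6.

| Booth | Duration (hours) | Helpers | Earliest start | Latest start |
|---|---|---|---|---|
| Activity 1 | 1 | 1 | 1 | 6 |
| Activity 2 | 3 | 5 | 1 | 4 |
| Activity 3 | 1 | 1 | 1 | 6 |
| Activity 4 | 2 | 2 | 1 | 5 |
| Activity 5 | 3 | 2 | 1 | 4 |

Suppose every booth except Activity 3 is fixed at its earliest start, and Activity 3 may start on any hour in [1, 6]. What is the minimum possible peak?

10

Activity 3@1: h1:11  h2:9  h3:7  h4:0  h5:0  h6:0 → peak 11
Activity 3@2: h1:10  h2:10  h3:7  h4:0  h5:0  h6:0 → peak 10
Activity 3@3: h1:10  h2:9  h3:8  h4:0  h5:0  h6:0 → peak 10
Activity 3@4: h1:10  h2:9  h3:7  h4:1  h5:0  h6:0 → peak 10
Activity 3@5: h1:10  h2:9  h3:7  h4:0  h5:1  h6:0 → peak 10
Activity 3@6: h1:10  h2:9  h3:7  h4:0  h5:0  h6:1 → peak 10
Best is Activity 3@2, peak 10.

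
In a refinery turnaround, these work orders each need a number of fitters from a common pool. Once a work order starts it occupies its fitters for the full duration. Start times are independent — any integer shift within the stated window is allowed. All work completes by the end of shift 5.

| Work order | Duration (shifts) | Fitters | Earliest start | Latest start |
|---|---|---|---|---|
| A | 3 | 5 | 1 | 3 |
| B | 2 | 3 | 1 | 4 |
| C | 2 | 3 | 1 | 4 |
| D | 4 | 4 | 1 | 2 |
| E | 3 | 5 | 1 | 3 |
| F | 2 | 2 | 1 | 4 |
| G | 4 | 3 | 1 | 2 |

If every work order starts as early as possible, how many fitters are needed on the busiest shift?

25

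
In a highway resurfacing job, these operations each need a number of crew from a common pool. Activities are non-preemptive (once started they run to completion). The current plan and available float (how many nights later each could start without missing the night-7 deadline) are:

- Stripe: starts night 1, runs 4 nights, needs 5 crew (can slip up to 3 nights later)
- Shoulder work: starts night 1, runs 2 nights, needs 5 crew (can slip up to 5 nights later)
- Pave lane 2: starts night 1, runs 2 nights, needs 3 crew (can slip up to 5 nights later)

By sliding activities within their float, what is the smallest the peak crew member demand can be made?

Early-start (Stripe@1, Shoulder work@1, Pave lane 2@1) gives peak 13: n1:13  n2:13  n3:5  n4:5  n5:0  n6:0  n7:0.
Shift Shoulder work→5.
Schedule Stripe@1, Shoulder work@5, Pave lane 2@1: n1:8  n2:8  n3:5  n4:5  n5:5  n6:5  n7:0 — peak 8.

8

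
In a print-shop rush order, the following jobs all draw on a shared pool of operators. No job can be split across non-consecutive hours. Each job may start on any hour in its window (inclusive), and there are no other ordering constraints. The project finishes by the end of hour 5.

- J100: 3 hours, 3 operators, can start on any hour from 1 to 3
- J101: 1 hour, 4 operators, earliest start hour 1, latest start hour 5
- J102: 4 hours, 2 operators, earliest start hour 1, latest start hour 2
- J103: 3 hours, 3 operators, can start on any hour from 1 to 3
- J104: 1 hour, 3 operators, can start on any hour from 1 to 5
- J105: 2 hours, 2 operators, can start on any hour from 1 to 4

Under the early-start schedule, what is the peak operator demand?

17

Early-start schedule: J100@1, J101@1, J102@1, J103@1, J104@1, J105@1.
Load per hour: hour 1: 17, hour 2: 10, hour 3: 8, hour 4: 2, hour 5: 0.
Peak is 17.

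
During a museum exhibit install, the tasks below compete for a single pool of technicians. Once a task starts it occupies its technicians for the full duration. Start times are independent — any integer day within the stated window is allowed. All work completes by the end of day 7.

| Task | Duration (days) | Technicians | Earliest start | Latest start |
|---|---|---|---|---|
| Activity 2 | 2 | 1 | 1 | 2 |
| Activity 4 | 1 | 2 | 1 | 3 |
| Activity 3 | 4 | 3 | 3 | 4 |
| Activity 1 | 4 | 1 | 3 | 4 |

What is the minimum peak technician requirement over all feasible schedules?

Schedule Activity 2@1, Activity 4@1, Activity 3@3, Activity 1@3: d1:3  d2:1  d3:4  d4:4  d5:4  d6:4  d7:0 — peak 4.
No arrangement of the 24 feasible schedules does better.

4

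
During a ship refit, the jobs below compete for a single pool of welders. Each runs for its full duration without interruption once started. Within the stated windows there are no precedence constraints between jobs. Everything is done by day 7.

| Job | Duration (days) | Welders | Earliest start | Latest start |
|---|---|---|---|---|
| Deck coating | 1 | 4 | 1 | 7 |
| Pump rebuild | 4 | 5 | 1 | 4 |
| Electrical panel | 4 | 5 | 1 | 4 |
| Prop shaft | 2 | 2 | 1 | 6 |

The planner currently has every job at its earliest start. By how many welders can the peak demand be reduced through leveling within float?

6

Early-start peak: d1:16  d2:12  d3:10  d4:10  d5:0  d6:0  d7:0 ⇒ 16.
Leveled (Deck coating@1, Pump rebuild@1, Electrical panel@2, Prop shaft@5): d1:9  d2:10  d3:10  d4:10  d5:7  d6:2  d7:0 ⇒ 10.
Reduction 16 − 10 = 6.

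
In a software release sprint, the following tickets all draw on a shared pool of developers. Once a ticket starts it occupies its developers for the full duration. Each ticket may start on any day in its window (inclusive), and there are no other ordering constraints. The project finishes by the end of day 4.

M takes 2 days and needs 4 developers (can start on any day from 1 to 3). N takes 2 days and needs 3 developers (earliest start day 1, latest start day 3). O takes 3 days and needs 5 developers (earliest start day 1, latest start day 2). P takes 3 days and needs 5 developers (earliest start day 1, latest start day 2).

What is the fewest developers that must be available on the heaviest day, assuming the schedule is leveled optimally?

Early-start (M@1, N@1, O@1, P@1) gives peak 17: d1:17  d2:17  d3:10  d4:0.
Shift N→3.
Schedule M@1, N@3, O@1, P@1: d1:14  d2:14  d3:13  d4:3 — peak 14.

14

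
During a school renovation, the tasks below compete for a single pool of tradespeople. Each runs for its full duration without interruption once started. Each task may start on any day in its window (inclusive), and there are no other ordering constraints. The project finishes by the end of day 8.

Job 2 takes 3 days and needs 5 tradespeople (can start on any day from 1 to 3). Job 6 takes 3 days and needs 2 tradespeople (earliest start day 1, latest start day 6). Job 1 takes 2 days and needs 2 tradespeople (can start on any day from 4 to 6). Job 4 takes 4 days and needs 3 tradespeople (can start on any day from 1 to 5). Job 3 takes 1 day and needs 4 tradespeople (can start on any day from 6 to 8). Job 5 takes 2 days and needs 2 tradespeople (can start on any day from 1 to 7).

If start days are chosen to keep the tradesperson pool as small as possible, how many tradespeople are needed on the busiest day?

7

Early-start (Job 2@1, Job 6@1, Job 1@4, Job 4@1, Job 3@6, Job 5@1) gives peak 12: d1:12  d2:12  d3:10  d4:5  d5:2  d6:4  d7:0  d8:0.
Shift Job 4→4, Job 5→4.
Schedule Job 2@1, Job 6@1, Job 1@4, Job 4@4, Job 3@6, Job 5@4: d1:7  d2:7  d3:7  d4:7  d5:7  d6:7  d7:3  d8:0 — peak 7.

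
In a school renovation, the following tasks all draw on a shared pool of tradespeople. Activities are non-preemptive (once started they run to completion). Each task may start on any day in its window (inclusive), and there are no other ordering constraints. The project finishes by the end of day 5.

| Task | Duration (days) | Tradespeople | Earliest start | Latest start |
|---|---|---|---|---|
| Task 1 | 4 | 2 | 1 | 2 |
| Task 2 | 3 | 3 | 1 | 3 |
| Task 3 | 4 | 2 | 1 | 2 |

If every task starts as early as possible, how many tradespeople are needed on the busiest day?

Early-start schedule: Task 1@1, Task 2@1, Task 3@1.
Load per day: day 1: 7, day 2: 7, day 3: 7, day 4: 4, day 5: 0.
Peak is 7.

7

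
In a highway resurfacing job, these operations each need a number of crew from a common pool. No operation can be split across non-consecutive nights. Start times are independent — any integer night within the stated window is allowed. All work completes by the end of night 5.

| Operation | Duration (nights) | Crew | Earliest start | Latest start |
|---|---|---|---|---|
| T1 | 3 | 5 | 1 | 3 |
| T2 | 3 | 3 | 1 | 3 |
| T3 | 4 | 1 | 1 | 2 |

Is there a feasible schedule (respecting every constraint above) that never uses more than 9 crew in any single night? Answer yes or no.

Schedule T1@1, T2@1, T3@1: n1:9  n2:9  n3:9  n4:1  n5:0 — peak 9 ≤ 9.

yes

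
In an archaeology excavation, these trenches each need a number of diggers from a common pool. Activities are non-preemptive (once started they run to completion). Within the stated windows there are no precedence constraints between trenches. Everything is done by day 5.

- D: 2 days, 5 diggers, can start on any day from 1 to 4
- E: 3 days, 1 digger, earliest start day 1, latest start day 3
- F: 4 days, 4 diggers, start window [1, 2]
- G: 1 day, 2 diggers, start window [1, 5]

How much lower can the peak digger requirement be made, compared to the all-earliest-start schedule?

Early-start peak: d1:12  d2:10  d3:5  d4:4  d5:0 ⇒ 12.
Leveled (D@1, E@3, F@1, G@3): d1:9  d2:9  d3:7  d4:5  d5:1 ⇒ 9.
Reduction 12 − 9 = 3.

3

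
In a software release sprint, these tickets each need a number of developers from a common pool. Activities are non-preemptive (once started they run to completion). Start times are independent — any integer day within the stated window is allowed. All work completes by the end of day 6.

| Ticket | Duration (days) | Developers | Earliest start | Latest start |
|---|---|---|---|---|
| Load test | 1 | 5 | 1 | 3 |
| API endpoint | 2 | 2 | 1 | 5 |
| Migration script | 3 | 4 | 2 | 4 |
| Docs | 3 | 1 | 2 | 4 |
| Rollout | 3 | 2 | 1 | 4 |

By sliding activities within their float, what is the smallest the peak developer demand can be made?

7

Early-start (Load test@1, API endpoint@1, Migration script@2, Docs@2, Rollout@1) gives peak 9: d1:9  d2:9  d3:7  d4:5  d5:0  d6:0.
Shift Rollout→3.
Schedule Load test@1, API endpoint@1, Migration script@2, Docs@2, Rollout@3: d1:7  d2:7  d3:7  d4:7  d5:2  d6:0 — peak 7.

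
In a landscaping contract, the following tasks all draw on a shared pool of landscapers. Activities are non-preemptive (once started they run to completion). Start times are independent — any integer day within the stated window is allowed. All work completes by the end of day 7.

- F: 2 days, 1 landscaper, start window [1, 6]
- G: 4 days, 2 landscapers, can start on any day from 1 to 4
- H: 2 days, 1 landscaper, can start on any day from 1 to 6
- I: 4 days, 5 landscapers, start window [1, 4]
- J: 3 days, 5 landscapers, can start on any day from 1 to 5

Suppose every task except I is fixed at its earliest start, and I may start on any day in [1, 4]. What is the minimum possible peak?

9

I@1: d1:14  d2:14  d3:12  d4:7  d5:0  d6:0  d7:0 → peak 14
I@2: d1:9  d2:14  d3:12  d4:7  d5:5  d6:0  d7:0 → peak 14
I@3: d1:9  d2:9  d3:12  d4:7  d5:5  d6:5  d7:0 → peak 12
I@4: d1:9  d2:9  d3:7  d4:7  d5:5  d6:5  d7:5 → peak 9
Best is I@4, peak 9.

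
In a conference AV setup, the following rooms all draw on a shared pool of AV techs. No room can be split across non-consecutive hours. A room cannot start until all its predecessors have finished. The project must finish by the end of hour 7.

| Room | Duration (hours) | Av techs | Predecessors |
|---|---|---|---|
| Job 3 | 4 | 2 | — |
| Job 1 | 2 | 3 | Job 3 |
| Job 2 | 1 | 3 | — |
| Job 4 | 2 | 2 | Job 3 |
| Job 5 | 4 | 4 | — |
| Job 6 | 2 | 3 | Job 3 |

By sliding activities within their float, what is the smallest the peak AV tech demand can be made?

8

Early-start (Job 3@1, Job 1@5, Job 2@1, Job 4@5, Job 5@1, Job 6@5) gives peak 9: h1:9  h2:6  h3:6  h4:6  h5:8  h6:8  h7:0.
Shift Job 4→6, Job 5→2, Job 6→6.
Schedule Job 3@1, Job 1@5, Job 2@1, Job 4@6, Job 5@2, Job 6@6: h1:5  h2:6  h3:6  h4:6  h5:7  h6:8  h7:5 — peak 8.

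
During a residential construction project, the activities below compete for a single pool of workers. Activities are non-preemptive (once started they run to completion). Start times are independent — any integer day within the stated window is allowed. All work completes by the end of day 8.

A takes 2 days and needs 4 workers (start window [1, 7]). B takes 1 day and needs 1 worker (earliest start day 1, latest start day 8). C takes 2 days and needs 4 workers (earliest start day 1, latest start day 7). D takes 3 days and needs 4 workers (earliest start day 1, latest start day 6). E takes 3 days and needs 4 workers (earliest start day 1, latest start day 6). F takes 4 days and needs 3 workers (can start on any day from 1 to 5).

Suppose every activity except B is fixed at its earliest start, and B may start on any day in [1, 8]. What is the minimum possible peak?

B@1: d1:20  d2:19  d3:11  d4:3  d5:0  d6:0  d7:0  d8:0 → peak 20
B@2: d1:19  d2:20  d3:11  d4:3  d5:0  d6:0  d7:0  d8:0 → peak 20
B@3: d1:19  d2:19  d3:12  d4:3  d5:0  d6:0  d7:0  d8:0 → peak 19
B@4: d1:19  d2:19  d3:11  d4:4  d5:0  d6:0  d7:0  d8:0 → peak 19
B@5: d1:19  d2:19  d3:11  d4:3  d5:1  d6:0  d7:0  d8:0 → peak 19
B@6: d1:19  d2:19  d3:11  d4:3  d5:0  d6:1  d7:0  d8:0 → peak 19
B@7: d1:19  d2:19  d3:11  d4:3  d5:0  d6:0  d7:1  d8:0 → peak 19
B@8: d1:19  d2:19  d3:11  d4:3  d5:0  d6:0  d7:0  d8:1 → peak 19
Best is B@3, peak 19.

19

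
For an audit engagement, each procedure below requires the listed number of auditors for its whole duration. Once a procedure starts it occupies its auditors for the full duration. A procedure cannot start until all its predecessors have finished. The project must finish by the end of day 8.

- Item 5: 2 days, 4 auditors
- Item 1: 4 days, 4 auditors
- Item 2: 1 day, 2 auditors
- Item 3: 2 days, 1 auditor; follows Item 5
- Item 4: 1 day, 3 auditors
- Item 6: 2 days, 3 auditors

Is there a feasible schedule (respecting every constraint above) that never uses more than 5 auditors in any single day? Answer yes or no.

The minimum achievable peak is 6; 5 < 6, so no feasible schedule stays within the cap.

no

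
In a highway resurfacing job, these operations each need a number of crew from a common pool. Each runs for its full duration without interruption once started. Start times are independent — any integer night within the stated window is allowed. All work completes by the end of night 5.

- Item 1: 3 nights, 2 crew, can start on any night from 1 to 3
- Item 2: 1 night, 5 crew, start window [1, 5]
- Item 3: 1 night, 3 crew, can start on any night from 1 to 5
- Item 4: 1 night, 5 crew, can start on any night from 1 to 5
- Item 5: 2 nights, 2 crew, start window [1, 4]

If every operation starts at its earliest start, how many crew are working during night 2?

At early start, night 2 has: Item 1, Item 5.
Demand: 2 + 2 = 4.

4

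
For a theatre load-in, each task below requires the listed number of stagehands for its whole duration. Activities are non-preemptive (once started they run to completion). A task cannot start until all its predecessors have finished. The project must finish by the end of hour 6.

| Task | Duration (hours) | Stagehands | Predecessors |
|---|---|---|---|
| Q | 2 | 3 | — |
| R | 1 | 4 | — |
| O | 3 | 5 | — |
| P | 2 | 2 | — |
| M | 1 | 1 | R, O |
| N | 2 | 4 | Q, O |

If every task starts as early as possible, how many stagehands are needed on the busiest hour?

Early-start schedule: Q@1, R@1, O@1, P@1, M@4, N@4.
Load per hour: hour 1: 14, hour 2: 10, hour 3: 5, hour 4: 5, hour 5: 4, hour 6: 0.
Peak is 14.

14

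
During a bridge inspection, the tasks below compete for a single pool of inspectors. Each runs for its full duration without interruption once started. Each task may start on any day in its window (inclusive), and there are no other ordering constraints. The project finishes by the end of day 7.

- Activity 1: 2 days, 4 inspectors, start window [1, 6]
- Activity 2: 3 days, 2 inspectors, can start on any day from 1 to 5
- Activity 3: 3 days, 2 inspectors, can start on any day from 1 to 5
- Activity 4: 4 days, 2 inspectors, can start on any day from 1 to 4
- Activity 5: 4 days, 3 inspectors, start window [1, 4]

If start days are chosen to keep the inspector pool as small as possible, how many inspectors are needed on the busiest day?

7

Early-start (Activity 1@1, Activity 2@1, Activity 3@1, Activity 4@1, Activity 5@1) gives peak 13: d1:13  d2:13  d3:9  d4:5  d5:0  d6:0  d7:0.
Shift Activity 3→3, Activity 4→3, Activity 5→4.
Schedule Activity 1@1, Activity 2@1, Activity 3@3, Activity 4@3, Activity 5@4: d1:6  d2:6  d3:6  d4:7  d5:7  d6:5  d7:3 — peak 7.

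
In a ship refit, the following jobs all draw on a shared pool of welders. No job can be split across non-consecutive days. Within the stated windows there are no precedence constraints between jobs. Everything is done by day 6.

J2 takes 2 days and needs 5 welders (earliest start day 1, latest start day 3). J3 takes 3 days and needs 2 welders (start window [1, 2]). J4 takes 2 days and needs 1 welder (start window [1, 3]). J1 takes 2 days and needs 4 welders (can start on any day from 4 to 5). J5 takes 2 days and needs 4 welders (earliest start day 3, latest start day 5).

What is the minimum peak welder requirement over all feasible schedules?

Early-start (J2@1, J3@1, J4@1, J1@4, J5@3) gives peak 8: d1:8  d2:8  d3:6  d4:8  d5:4  d6:0.
Shift J4→3, J1→5.
Schedule J2@1, J3@1, J4@3, J1@5, J5@3: d1:7  d2:7  d3:7  d4:5  d5:4  d6:4 — peak 7.

7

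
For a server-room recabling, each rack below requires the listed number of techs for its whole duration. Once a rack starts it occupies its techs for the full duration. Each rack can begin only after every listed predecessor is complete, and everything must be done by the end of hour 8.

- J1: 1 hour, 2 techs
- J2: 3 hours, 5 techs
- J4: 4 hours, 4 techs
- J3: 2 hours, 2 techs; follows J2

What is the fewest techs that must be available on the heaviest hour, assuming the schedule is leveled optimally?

6

Early-start (J1@1, J2@1, J4@1, J3@4) gives peak 11: h1:11  h2:9  h3:9  h4:6  h5:2  h6:0  h7:0  h8:0.
Shift J2→2, J4→5, J3→5.
Schedule J1@1, J2@2, J4@5, J3@5: h1:2  h2:5  h3:5  h4:5  h5:6  h6:6  h7:4  h8:4 — peak 6.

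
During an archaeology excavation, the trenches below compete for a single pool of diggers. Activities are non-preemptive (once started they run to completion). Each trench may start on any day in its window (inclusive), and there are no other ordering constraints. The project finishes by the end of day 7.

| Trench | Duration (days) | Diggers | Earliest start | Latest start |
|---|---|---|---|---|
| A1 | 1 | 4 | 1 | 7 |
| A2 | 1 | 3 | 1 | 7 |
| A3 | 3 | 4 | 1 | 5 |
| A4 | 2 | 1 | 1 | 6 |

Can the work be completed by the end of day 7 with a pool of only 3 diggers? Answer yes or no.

The minimum achievable peak is 4; 3 < 4, so no feasible schedule stays within the cap.

no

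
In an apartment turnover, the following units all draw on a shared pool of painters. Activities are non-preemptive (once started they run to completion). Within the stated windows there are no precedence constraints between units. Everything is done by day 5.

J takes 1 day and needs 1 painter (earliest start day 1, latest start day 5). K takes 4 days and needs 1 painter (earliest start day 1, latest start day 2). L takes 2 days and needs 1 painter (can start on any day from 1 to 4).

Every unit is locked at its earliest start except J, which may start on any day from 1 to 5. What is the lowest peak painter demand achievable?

J@1: d1:3  d2:2  d3:1  d4:1  d5:0 → peak 3
J@2: d1:2  d2:3  d3:1  d4:1  d5:0 → peak 3
J@3: d1:2  d2:2  d3:2  d4:1  d5:0 → peak 2
J@4: d1:2  d2:2  d3:1  d4:2  d5:0 → peak 2
J@5: d1:2  d2:2  d3:1  d4:1  d5:1 → peak 2
Best is J@3, peak 2.

2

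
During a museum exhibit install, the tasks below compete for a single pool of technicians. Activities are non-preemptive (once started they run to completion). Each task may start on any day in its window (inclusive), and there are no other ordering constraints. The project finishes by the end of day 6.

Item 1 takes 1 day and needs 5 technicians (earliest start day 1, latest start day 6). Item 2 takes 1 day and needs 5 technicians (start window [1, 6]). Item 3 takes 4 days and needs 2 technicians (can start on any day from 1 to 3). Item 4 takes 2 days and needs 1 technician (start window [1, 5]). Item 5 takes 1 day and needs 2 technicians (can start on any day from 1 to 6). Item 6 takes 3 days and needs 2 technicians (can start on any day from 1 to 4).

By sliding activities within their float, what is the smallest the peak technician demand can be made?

Early-start (Item 1@1, Item 2@1, Item 3@1, Item 4@1, Item 5@1, Item 6@1) gives peak 17: d1:17  d2:5  d3:4  d4:2  d5:0  d6:0.
Shift Item 2→2, Item 3→3, Item 4→3, Item 5→3, Item 6→4.
Schedule Item 1@1, Item 2@2, Item 3@3, Item 4@3, Item 5@3, Item 6@4: d1:5  d2:5  d3:5  d4:5  d5:4  d6:4 — peak 5.
Total technician-days = 28 over 6 days ⇒ peak ≥ ⌈28/6⌉ = 5, so 5 is optimal.

5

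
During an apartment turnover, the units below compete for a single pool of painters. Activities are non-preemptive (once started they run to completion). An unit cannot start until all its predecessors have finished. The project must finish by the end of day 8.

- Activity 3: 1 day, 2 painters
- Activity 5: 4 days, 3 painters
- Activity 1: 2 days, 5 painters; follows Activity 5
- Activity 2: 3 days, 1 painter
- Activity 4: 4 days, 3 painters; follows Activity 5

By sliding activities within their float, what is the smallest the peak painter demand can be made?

8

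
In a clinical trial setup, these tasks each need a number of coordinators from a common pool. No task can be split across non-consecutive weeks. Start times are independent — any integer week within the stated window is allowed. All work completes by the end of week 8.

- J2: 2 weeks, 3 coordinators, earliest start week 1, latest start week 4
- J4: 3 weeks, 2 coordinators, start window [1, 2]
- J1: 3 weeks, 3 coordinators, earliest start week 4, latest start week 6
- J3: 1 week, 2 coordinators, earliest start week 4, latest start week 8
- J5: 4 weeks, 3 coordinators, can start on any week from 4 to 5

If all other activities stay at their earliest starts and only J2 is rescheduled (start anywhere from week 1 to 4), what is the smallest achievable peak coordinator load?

J2@1: w1:5  w2:5  w3:2  w4:8  w5:6  w6:6  w7:3  w8:0 → peak 8
J2@2: w1:2  w2:5  w3:5  w4:8  w5:6  w6:6  w7:3  w8:0 → peak 8
J2@3: w1:2  w2:2  w3:5  w4:11  w5:6  w6:6  w7:3  w8:0 → peak 11
J2@4: w1:2  w2:2  w3:2  w4:11  w5:9  w6:6  w7:3  w8:0 → peak 11
Best is J2@1, peak 8.

8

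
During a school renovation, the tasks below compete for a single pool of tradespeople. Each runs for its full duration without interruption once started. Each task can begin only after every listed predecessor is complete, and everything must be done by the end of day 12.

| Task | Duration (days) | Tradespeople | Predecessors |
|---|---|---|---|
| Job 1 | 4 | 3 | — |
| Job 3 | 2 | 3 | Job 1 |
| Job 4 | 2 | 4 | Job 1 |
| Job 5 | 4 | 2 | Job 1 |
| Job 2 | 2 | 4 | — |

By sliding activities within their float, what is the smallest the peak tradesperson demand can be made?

Early-start (Job 1@1, Job 3@5, Job 4@5, Job 5@5, Job 2@1) gives peak 9: d1:7  d2:7  d3:3  d4:3  d5:9  d6:9  d7:2  d8:2  d9:0  d10:0  d11:0  d12:0.
Shift Job 4→9, Job 2→11.
Schedule Job 1@1, Job 3@5, Job 4@9, Job 5@5, Job 2@11: d1:3  d2:3  d3:3  d4:3  d5:5  d6:5  d7:2  d8:2  d9:4  d10:4  d11:4  d12:4 — peak 5.

5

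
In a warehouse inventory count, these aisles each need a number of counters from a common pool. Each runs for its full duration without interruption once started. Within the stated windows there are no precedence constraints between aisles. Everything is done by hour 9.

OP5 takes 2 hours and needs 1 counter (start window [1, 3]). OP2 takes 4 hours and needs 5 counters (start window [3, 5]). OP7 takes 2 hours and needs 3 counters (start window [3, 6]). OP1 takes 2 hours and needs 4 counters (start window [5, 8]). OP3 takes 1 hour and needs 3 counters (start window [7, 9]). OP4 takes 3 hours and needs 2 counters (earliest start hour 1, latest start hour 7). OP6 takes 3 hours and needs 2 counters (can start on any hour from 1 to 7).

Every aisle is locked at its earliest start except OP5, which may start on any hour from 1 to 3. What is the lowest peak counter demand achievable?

OP5@1: h1:5  h2:5  h3:12  h4:8  h5:9  h6:9  h7:3  h8:0  h9:0 → peak 12
OP5@2: h1:4  h2:5  h3:13  h4:8  h5:9  h6:9  h7:3  h8:0  h9:0 → peak 13
OP5@3: h1:4  h2:4  h3:13  h4:9  h5:9  h6:9  h7:3  h8:0  h9:0 → peak 13
Best is OP5@1, peak 12.

12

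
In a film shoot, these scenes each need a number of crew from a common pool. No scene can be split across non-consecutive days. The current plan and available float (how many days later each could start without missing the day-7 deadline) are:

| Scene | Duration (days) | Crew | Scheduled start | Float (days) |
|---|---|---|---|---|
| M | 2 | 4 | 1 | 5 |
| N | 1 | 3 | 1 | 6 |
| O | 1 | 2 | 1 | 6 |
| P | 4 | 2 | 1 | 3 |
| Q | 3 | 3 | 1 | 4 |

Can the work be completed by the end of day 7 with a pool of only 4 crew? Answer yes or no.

no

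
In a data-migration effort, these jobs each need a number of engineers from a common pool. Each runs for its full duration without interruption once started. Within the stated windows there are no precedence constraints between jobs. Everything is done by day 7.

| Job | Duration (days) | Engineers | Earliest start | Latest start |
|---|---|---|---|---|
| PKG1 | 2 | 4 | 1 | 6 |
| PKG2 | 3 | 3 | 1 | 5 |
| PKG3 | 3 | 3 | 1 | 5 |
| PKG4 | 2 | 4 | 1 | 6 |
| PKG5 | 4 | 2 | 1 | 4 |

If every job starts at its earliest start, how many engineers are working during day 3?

8

At early start, day 3 has: PKG2, PKG3, PKG5.
Demand: 3 + 3 + 2 = 8.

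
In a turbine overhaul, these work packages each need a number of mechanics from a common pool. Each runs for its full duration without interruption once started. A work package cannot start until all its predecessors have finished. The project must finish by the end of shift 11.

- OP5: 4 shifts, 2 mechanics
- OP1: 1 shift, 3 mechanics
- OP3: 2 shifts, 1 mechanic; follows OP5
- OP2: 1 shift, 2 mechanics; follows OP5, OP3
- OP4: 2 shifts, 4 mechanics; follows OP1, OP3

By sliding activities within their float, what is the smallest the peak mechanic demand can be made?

Early-start (OP5@1, OP1@1, OP3@5, OP2@7, OP4@7) gives peak 6: s1:5  s2:2  s3:2  s4:2  s5:1  s6:1  s7:6  s8:4  s9:0  s10:0  s11:0.
Shift OP1→5, OP4→8.
Schedule OP5@1, OP1@5, OP3@5, OP2@7, OP4@8: s1:2  s2:2  s3:2  s4:2  s5:4  s6:1  s7:2  s8:4  s9:4  s10:0  s11:0 — peak 4.

4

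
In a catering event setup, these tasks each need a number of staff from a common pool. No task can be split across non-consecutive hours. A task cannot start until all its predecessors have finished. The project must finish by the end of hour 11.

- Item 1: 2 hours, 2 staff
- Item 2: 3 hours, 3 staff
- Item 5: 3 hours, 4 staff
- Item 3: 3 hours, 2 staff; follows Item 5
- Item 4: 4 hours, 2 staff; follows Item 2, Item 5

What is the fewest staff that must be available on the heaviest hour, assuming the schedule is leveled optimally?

Early-start (Item 1@1, Item 2@1, Item 5@1, Item 3@4, Item 4@4) gives peak 9: h1:9  h2:9  h3:7  h4:4  h5:4  h6:4  h7:2  h8:0  h9:0  h10:0  h11:0.
Shift Item 1→7, Item 5→4, Item 3→9, Item 4→7.
Schedule Item 1@7, Item 2@1, Item 5@4, Item 3@9, Item 4@7: h1:3  h2:3  h3:3  h4:4  h5:4  h6:4  h7:4  h8:4  h9:4  h10:4  h11:2 — peak 4.
Total staffer-hours = 39 over 11 hours ⇒ peak ≥ ⌈39/11⌉ = 4, so 4 is optimal.

4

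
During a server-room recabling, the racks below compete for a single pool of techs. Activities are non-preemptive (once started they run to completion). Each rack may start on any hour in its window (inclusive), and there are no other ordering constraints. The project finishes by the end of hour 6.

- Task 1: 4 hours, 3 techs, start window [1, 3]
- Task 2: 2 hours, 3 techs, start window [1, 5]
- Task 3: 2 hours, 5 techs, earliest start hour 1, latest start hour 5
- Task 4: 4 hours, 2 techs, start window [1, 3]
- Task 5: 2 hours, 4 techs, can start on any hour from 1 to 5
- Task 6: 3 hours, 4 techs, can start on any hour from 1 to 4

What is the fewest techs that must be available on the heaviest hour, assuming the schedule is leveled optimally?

Early-start (Task 1@1, Task 2@1, Task 3@1, Task 4@1, Task 5@1, Task 6@1) gives peak 21: h1:21  h2:21  h3:9  h4:5  h5:0  h6:0.
Shift Task 4→3, Task 5→5, Task 6→3.
Schedule Task 1@1, Task 2@1, Task 3@1, Task 4@3, Task 5@5, Task 6@3: h1:11  h2:11  h3:9  h4:9  h5:10  h6:6 — peak 11.

11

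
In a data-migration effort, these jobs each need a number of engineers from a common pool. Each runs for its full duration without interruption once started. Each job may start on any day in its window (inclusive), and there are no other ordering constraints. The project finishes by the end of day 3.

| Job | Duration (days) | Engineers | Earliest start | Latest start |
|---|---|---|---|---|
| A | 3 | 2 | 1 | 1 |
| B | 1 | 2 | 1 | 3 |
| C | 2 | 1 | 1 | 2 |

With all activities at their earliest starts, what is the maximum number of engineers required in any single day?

5

Early-start schedule: A@1, B@1, C@1.
Load per day: day 1: 5, day 2: 3, day 3: 2.
Peak is 5.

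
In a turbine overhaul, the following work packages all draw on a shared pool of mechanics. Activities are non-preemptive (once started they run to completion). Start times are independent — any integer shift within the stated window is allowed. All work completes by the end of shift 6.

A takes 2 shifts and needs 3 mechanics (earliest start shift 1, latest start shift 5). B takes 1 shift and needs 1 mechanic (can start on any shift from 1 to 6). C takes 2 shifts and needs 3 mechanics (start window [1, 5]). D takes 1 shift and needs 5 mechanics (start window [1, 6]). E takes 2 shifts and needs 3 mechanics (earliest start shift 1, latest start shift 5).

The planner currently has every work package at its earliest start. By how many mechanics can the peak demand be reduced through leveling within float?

9

Early-start peak: s1:15  s2:9  s3:0  s4:0  s5:0  s6:0 ⇒ 15.
Leveled (A@1, B@1, C@2, D@4, E@5): s1:4  s2:6  s3:3  s4:5  s5:3  s6:3 ⇒ 6.
Reduction 15 − 6 = 9.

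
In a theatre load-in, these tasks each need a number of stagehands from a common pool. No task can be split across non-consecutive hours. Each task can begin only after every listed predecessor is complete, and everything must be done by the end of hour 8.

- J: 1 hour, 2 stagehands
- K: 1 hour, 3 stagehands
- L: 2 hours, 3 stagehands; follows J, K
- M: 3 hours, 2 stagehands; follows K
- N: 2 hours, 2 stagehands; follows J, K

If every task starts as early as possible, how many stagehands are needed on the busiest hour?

7

Early-start schedule: J@1, K@1, L@2, M@2, N@2.
Load per hour: hour 1: 5, hour 2: 7, hour 3: 7, hour 4: 2, hour 5: 0, hour 6: 0, hour 7: 0, hour 8: 0.
Peak is 7.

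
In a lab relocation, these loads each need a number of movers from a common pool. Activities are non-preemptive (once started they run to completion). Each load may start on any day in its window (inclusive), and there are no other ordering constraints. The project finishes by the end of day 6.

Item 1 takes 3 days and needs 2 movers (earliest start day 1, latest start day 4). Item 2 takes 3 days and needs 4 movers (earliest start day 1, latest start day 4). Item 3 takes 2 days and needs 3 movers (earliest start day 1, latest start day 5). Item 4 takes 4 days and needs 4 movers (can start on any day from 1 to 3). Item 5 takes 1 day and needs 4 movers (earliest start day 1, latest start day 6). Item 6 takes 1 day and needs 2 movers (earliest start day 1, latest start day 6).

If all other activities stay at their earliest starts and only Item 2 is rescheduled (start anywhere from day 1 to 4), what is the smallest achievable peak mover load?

15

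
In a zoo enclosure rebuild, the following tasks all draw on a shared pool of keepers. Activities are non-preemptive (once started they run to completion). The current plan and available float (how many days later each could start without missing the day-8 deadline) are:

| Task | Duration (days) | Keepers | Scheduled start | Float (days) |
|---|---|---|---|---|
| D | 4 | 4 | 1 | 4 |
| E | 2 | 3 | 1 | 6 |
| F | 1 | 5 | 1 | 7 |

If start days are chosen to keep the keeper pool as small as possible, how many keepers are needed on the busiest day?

Early-start (D@1, E@1, F@1) gives peak 12: d1:12  d2:7  d3:4  d4:4  d5:0  d6:0  d7:0  d8:0.
Shift E→5, F→7.
Schedule D@1, E@5, F@7: d1:4  d2:4  d3:4  d4:4  d5:3  d6:3  d7:5  d8:0 — peak 5.

5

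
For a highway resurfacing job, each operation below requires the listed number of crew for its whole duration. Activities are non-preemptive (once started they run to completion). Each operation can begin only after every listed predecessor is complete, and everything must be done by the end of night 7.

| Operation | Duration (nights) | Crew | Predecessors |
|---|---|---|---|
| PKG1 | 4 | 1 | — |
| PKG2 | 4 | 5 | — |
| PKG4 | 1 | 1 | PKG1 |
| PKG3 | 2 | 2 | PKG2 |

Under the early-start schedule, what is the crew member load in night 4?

6

At early start, night 4 has: PKG1, PKG2.
Demand: 1 + 5 = 6.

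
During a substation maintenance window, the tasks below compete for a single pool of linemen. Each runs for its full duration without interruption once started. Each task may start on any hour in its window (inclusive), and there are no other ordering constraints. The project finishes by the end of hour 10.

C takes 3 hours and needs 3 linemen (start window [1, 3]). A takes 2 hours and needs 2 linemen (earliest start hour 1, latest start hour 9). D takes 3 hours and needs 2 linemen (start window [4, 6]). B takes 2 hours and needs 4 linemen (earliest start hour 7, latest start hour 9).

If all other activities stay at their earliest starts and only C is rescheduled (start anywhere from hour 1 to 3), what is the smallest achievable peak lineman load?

C@1: h1:5  h2:5  h3:3  h4:2  h5:2  h6:2  h7:4  h8:4  h9:0  h10:0 → peak 5
C@2: h1:2  h2:5  h3:3  h4:5  h5:2  h6:2  h7:4  h8:4  h9:0  h10:0 → peak 5
C@3: h1:2  h2:2  h3:3  h4:5  h5:5  h6:2  h7:4  h8:4  h9:0  h10:0 → peak 5
Best is C@1, peak 5.

5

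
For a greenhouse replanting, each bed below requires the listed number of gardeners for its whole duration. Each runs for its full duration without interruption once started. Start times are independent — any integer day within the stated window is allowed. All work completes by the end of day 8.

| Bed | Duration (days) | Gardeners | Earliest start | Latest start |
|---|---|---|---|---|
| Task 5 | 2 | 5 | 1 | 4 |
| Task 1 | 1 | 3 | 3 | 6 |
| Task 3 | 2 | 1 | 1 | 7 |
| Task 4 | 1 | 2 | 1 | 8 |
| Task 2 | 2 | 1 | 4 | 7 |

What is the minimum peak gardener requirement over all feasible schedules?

5

Early-start (Task 5@1, Task 1@3, Task 3@1, Task 4@1, Task 2@4) gives peak 8: d1:8  d2:6  d3:3  d4:1  d5:1  d6:0  d7:0  d8:0.
Shift Task 3→3, Task 4→4.
Schedule Task 5@1, Task 1@3, Task 3@3, Task 4@4, Task 2@4: d1:5  d2:5  d3:4  d4:4  d5:1  d6:0  d7:0  d8:0 — peak 5.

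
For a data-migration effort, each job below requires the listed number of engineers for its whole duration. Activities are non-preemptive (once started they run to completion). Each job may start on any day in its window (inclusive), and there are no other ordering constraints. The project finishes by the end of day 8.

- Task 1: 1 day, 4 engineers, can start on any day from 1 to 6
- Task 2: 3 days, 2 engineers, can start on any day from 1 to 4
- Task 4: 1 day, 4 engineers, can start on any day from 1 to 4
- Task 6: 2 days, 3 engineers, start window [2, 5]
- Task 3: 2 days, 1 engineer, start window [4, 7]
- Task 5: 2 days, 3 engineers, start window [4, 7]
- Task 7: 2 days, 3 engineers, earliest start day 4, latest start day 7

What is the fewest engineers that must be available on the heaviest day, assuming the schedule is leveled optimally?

Early-start (Task 1@1, Task 2@1, Task 4@1, Task 6@2, Task 3@4, Task 5@4, Task 7@4) gives peak 10: d1:10  d2:5  d3:5  d4:7  d5:7  d6:0  d7:0  d8:0.
Shift Task 2→3, Task 4→2, Task 6→3, Task 3→6, Task 5→5, Task 7→7.
Schedule Task 1@1, Task 2@3, Task 4@2, Task 6@3, Task 3@6, Task 5@5, Task 7@7: d1:4  d2:4  d3:5  d4:5  d5:5  d6:4  d7:4  d8:3 — peak 5.
Total engineer-days = 34 over 8 days ⇒ peak ≥ ⌈34/8⌉ = 5, so 5 is optimal.

5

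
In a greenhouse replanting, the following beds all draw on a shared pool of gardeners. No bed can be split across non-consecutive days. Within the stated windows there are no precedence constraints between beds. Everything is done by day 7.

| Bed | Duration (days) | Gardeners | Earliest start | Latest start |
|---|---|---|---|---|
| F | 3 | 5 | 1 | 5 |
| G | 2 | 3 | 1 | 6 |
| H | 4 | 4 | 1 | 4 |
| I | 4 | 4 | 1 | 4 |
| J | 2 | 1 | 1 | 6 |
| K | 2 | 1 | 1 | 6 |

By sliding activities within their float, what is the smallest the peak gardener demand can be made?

Early-start (F@1, G@1, H@1, I@1, J@1, K@1) gives peak 18: d1:18  d2:18  d3:13  d4:8  d5:0  d6:0  d7:0.
Shift H→3, I→4, K→4.
Schedule F@1, G@1, H@3, I@4, J@1, K@4: d1:9  d2:9  d3:9  d4:9  d5:9  d6:8  d7:4 — peak 9.
Total gardener-days = 57 over 7 days ⇒ peak ≥ ⌈57/7⌉ = 9, so 9 is optimal.

9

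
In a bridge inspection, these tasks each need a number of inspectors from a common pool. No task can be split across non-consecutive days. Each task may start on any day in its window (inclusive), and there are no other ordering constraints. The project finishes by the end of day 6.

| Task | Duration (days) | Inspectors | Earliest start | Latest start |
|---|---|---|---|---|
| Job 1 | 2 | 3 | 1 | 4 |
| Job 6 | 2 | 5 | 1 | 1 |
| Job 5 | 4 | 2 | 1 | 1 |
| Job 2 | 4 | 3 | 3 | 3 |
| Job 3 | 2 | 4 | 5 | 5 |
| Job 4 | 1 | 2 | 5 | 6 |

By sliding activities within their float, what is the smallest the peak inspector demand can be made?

9

Early-start (Job 1@1, Job 6@1, Job 5@1, Job 2@3, Job 3@5, Job 4@5) gives peak 10: d1:10  d2:10  d3:5  d4:5  d5:9  d6:7.
Shift Job 1→3.
Schedule Job 1@3, Job 6@1, Job 5@1, Job 2@3, Job 3@5, Job 4@5: d1:7  d2:7  d3:8  d4:8  d5:9  d6:7 — peak 9.
No arrangement of the 8 feasible schedules does better.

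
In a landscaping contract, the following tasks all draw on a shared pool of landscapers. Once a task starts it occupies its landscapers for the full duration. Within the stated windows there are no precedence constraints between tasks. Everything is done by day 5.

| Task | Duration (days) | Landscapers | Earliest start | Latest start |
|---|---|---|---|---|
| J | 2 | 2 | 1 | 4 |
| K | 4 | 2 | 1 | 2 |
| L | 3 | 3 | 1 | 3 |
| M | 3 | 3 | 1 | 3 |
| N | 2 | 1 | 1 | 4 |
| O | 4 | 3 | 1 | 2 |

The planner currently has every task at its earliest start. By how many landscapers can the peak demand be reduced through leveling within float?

Early-start peak: d1:14  d2:14  d3:11  d4:5  d5:0 ⇒ 14.
Leveled (J@1, K@1, L@1, M@3, N@1, O@1): d1:11  d2:11  d3:11  d4:8  d5:3 ⇒ 11.
Reduction 14 − 11 = 3.

3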